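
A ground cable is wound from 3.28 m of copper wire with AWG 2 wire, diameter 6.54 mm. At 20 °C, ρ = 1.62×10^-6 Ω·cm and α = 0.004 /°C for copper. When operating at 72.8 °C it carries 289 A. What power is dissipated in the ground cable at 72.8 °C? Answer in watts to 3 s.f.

ρ = 1.62×10^-6 Ω·cm = 1.62×10^-8 Ω·m
A = π(6.54/2 mm)² = π(3.2700e-03 m)² = 3.359e-05 m²
R₍20₎ = ρL/A = (1.62×10^-8)(3.28)/(3.359e-05) = 0.001582 Ω
R₍72.8₎ = R₍20₎(1 + αΔT) = 0.001582 × (1 + 0.004×52.8) = 0.001916 Ω
P = I²R = (289)² × 0.001916 = 160 W

160 W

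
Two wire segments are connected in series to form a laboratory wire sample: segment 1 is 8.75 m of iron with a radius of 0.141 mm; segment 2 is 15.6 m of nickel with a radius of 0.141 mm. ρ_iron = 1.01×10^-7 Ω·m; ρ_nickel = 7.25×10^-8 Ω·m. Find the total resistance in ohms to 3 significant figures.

Segment 1: A = πr² = π(1.4100e-04 m)² = 6.246e-08 m²
R₁ = ρL/A = (1.01×10^-7)(8.75)/(6.246e-08) = 14.15 Ω
R₂ = (7.25×10^-8)(15.6)/(6.246e-08) = 18.11 Ω
R = R₁ + R₂ = 32.3 Ω

32.3 Ω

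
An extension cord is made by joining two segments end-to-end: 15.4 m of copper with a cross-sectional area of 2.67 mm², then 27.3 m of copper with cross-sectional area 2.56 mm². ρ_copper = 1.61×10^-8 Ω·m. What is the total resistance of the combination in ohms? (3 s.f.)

0.265 Ω

Segment 1: A = 2.67 mm² = 2.670e-06 m²
R₁ = ρL/A = (1.61×10^-8)(15.4)/(2.670e-06) = 0.09286 Ω
Segment 2: A = 2.56 mm² = 2.560e-06 m²
R₂ = (1.61×10^-8)(27.3)/(2.560e-06) = 0.1717 Ω
R = R₁ + R₂ = 0.265 Ω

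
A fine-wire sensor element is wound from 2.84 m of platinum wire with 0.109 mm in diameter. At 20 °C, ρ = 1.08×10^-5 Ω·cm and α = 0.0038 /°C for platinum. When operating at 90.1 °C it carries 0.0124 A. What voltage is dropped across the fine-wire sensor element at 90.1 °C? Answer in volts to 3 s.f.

0.516 V

ρ = 1.08×10^-5 Ω·cm = 1.08×10^-7 Ω·m
A = π(d/2)² = π(5.4500e-05 m)² = 9.331e-09 m²
R₍20₎ = ρL/A = (1.08×10^-7)(2.84)/(9.331e-09) = 32.87 Ω
R₍90.1₎ = R₍20₎(1 + αΔT) = 32.87 × (1 + 0.0038×70.1) = 41.63 Ω
V = IR = 0.0124 × 41.63 = 0.516 V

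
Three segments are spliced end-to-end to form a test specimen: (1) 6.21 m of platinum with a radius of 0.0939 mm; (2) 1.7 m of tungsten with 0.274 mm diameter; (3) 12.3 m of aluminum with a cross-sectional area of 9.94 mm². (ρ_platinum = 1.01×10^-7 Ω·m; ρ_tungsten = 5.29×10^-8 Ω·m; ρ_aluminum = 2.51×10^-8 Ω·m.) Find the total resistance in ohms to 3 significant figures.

24.2 Ω

Seg 1: A = πr² = π(9.3900e-05 m)² = 2.770e-08 m²
R_1 = (1.01×10^-7)(6.21)/(2.770e-08) = 22.64 Ω
Seg 2: A = π(d/2)² = π(1.3700e-04 m)² = 5.896e-08 m²
R_2 = (5.29×10^-8)(1.7)/(5.896e-08) = 1.525 Ω
Seg 3: A = 9.94 mm² = 9.940e-06 m²
R_3 = (2.51×10^-8)(12.3)/(9.940e-06) = 0.03106 Ω
R_total = R_1 + R_2 + R_3 = 24.2 Ω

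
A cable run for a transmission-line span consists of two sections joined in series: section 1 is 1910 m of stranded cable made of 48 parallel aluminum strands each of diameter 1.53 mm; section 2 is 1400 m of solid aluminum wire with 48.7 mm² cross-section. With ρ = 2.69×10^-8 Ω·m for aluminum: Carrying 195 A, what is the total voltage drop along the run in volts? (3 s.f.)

Section 1: A_strand = π(7.6500e-04)² = 1.839e-06 m²; R₁ = ρL/(N·A_s) = (2.69×10^-8)(1910)/(48×1.839e-06) = 0.5822 Ω
Section 2: A = 48.7 mm² = 4.870e-05 m²
R₂ = (2.69×10^-8)(1400)/(4.870e-05) = 0.7733 Ω
R = R₁ + R₂ = 1.356 Ω
V = IR = 195 × 1.356 = 264 V

264 V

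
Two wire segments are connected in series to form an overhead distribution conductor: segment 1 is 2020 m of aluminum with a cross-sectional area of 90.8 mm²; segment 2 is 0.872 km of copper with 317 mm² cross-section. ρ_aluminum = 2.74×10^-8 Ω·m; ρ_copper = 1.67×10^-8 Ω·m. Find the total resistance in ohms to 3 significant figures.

Segment 1: A = 90.8 mm² = 9.080e-05 m²
R₁ = ρL/A = (2.74×10^-8)(2020)/(9.080e-05) = 0.6096 Ω
Segment 2: A = 317 mm² = 3.170e-04 m²
R₂ = (1.67×10^-8)(872)/(3.170e-04) = 0.04594 Ω
R = R₁ + R₂ = 0.655 Ω

0.655 Ω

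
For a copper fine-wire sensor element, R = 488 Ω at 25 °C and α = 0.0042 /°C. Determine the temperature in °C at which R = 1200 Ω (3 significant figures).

R = R₀(1 + α(T − T₀)) ⇒ T = T₀ + (R/R₀ − 1)/α
T = 25 + (1200/488 − 1)/0.0042 = 25 + (1.459)/0.0042 = 372 °C

372 °C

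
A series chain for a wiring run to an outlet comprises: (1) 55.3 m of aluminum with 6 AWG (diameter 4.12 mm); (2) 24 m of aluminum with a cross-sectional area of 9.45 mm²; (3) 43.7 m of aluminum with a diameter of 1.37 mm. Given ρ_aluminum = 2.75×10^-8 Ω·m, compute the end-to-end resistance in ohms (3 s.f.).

0.999 Ω

Seg 1: A = π(4.12/2 mm)² = π(2.0600e-03 m)² = 1.333e-05 m²
R_1 = (2.75×10^-8)(55.3)/(1.333e-05) = 0.1141 Ω
Seg 2: A = 9.45 mm² = 9.450e-06 m²
R_2 = (2.75×10^-8)(24)/(9.450e-06) = 0.06984 Ω
Seg 3: A = π(d/2)² = π(6.8500e-04 m)² = 1.474e-06 m²
R_3 = (2.75×10^-8)(43.7)/(1.474e-06) = 0.8152 Ω
R_total = R_1 + R_2 + R_3 = 0.999 Ω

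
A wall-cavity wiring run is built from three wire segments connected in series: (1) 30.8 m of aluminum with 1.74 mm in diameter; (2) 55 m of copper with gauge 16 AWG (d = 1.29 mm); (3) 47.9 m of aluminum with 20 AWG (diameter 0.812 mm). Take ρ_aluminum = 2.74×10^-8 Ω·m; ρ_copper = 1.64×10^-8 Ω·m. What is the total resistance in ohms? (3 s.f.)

Seg 1: A = π(d/2)² = π(8.7000e-04 m)² = 2.378e-06 m²
R_1 = (2.74×10^-8)(30.8)/(2.378e-06) = 0.3549 Ω
Seg 2: A = π(1.29/2 mm)² = π(6.4500e-04 m)² = 1.307e-06 m²
R_2 = (1.64×10^-8)(55)/(1.307e-06) = 0.6901 Ω
Seg 3: A = π(0.812/2 mm)² = π(4.0600e-04 m)² = 5.178e-07 m²
R_3 = (2.74×10^-8)(47.9)/(5.178e-07) = 2.534 Ω
R_total = R_1 + R_2 + R_3 = 3.58 Ω

3.58 Ω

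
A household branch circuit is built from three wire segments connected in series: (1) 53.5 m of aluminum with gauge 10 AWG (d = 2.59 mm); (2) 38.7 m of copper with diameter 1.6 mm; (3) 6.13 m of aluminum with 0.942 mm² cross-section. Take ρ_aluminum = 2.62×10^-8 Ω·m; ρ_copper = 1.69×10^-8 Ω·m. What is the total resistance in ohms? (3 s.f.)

Seg 1: A = π(2.59/2 mm)² = π(1.2950e-03 m)² = 5.269e-06 m²
R_1 = (2.62×10^-8)(53.5)/(5.269e-06) = 0.2661 Ω
Seg 2: A = π(d/2)² = π(8.0000e-04 m)² = 2.011e-06 m²
R_2 = (1.69×10^-8)(38.7)/(2.011e-06) = 0.3253 Ω
Seg 3: A = 0.942 mm² = 9.420e-07 m²
R_3 = (2.62×10^-8)(6.13)/(9.420e-07) = 0.1705 Ω
R_total = R_1 + R_2 + R_3 = 0.762 Ω

0.762 Ω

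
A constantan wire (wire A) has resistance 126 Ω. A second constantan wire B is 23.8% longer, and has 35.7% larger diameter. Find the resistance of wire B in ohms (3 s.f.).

R ∝ L/d², so R_B/R_A = (1 + 23.8/100) × (1 + 35.7/100)⁻²
= 1.238 × 0.5431 = 0.6723
R_B = 0.6723 × 126 = 84.7 Ω

84.7 Ω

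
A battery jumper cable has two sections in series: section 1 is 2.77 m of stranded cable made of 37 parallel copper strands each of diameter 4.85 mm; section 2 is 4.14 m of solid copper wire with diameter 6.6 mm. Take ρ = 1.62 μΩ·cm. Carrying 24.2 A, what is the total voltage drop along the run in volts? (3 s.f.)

ρ = 1.62 μΩ·cm = 1.62×10^-8 Ω·m
Section 1: A_strand = π(2.4250e-03)² = 1.847e-05 m²; R₁ = ρL/(N·A_s) = (1.62×10^-8)(2.77)/(37×1.847e-05) = 6.565×10^-5 Ω
Section 2: A = π(d/2)² = π(3.3000e-03 m)² = 3.421e-05 m²
R₂ = (1.62×10^-8)(4.14)/(3.421e-05) = 0.00196 Ω
R = R₁ + R₂ = 0.002026 Ω
V = IR = 24.2 × 0.002026 = 0.0490 V

0.0490 V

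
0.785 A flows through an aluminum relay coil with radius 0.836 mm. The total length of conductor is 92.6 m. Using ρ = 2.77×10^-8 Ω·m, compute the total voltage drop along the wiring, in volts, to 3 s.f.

A = πr² = π(8.3600e-04 m)² = 2.196e-06 m²
R = ρL/A = (2.77×10^-8)(92.6)/(2.196e-06) = 1.168 Ω
V = IR = 0.785 × 1.168 = 0.917 V

0.917 V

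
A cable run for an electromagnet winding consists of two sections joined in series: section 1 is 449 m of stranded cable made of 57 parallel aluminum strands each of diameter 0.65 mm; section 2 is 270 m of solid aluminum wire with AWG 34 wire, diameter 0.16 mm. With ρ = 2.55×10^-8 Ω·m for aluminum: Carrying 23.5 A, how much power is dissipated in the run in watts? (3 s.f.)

Section 1: A_strand = π(3.2500e-04)² = 3.318e-07 m²; R₁ = ρL/(N·A_s) = (2.55×10^-8)(449)/(57×3.318e-07) = 0.6053 Ω
Section 2: A = π(0.16/2 mm)² = π(8.0000e-05 m)² = 2.011e-08 m²
R₂ = (2.55×10^-8)(270)/(2.011e-08) = 342.4 Ω
R = R₁ + R₂ = 343 Ω
P = I²R = (23.5)² × 343 = 1.89×10^5 W

1.89×10^5 W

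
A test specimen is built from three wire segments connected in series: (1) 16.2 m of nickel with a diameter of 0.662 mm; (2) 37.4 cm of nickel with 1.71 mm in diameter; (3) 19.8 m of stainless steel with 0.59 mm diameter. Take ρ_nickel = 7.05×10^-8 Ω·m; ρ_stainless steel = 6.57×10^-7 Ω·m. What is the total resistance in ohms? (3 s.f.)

Seg 1: A = π(d/2)² = π(3.3100e-04 m)² = 3.442e-07 m²
R_1 = (7.05×10^-8)(16.2)/(3.442e-07) = 3.318 Ω
Seg 2: A = π(d/2)² = π(8.5500e-04 m)² = 2.297e-06 m²
R_2 = (7.05×10^-8)(0.374)/(2.297e-06) = 0.01148 Ω
Seg 3: A = π(d/2)² = π(2.9500e-04 m)² = 2.734e-07 m²
R_3 = (6.57×10^-7)(19.8)/(2.734e-07) = 47.58 Ω
R_total = R_1 + R_2 + R_3 = 50.9 Ω

50.9 Ω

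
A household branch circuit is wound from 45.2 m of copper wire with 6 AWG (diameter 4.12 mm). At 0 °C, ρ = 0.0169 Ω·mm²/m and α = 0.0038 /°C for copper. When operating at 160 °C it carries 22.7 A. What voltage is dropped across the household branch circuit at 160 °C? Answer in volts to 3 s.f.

ρ = 0.0169 Ω·mm²/m = 1.69×10^-8 Ω·m
A = π(4.12/2 mm)² = π(2.0600e-03 m)² = 1.333e-05 m²
R₍0₎ = ρL/A = (1.69×10^-8)(45.2)/(1.333e-05) = 0.0573 Ω
R₍160₎ = R₍0₎(1 + αΔT) = 0.0573 × (1 + 0.0038×160) = 0.09214 Ω
V = IR = 22.7 × 0.09214 = 2.09 V

2.09 V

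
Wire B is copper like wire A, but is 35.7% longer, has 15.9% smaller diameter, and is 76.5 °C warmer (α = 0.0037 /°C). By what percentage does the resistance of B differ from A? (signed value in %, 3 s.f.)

R ∝ ρL/d² with ρ ∝ (1+αΔT), so R_B/R_A = (1 + 35.7/100) × (1 − 15.9/100)⁻² × (1 + 0.0037×76.5)
= 1.357 × 1.414 × 1.283 = 2.462
(R_B − R_A)/R_A = 2.462 − 1 = 146%

146%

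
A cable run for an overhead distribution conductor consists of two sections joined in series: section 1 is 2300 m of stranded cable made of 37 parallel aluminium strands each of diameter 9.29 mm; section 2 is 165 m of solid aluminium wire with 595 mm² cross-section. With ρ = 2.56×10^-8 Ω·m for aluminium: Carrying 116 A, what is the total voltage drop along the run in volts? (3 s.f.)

Section 1: A_strand = π(4.6450e-03)² = 6.778e-05 m²; R₁ = ρL/(N·A_s) = (2.56×10^-8)(2300)/(37×6.778e-05) = 0.02348 Ω
Section 2: A = 595 mm² = 5.950e-04 m²
R₂ = (2.56×10^-8)(165)/(5.950e-04) = 0.007099 Ω
R = R₁ + R₂ = 0.03058 Ω
V = IR = 116 × 0.03058 = 3.55 V

3.55 V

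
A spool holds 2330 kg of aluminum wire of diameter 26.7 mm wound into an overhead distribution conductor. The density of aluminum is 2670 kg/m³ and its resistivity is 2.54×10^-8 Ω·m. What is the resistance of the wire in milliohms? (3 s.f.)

70.7 mΩ

A = π(d/2)² = π(1.3350e-02 m)² = 5.5990e-04 m²
L = m/(density·A) = 2330/(2670×5.5990e-04) = 1559 m
R = ρL/A = (2.54×10^-8)(1559)/(5.5990e-04) = 70.7 mΩ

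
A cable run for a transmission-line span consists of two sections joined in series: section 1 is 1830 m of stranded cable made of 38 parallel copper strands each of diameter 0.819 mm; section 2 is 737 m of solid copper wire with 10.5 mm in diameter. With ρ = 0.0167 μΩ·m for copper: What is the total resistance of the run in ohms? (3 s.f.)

1.67 Ω

ρ = 0.0167 μΩ·m = 1.67×10^-8 Ω·m
Section 1: A_strand = π(4.0950e-04)² = 5.268e-07 m²; R₁ = ρL/(N·A_s) = (1.67×10^-8)(1830)/(38×5.268e-07) = 1.527 Ω
Section 2: A = π(d/2)² = π(5.2500e-03 m)² = 8.659e-05 m²
R₂ = (1.67×10^-8)(737)/(8.659e-05) = 0.1421 Ω
R = R₁ + R₂ = 1.67 Ω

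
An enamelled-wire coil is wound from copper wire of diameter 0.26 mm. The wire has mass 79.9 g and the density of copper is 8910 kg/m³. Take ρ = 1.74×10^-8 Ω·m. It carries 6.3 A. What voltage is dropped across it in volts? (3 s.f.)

A = π(d/2)² = π(1.3000e-04 m)² = 5.3093e-08 m²
L = m/(density·A) = 0.0799/(8910×5.3093e-08) = 168.9 m
R = ρL/A = (1.74×10^-8)(168.9)/(5.3093e-08) = 55.35 Ω
V = IR = 6.3 × 55.35 = 349 V

349 V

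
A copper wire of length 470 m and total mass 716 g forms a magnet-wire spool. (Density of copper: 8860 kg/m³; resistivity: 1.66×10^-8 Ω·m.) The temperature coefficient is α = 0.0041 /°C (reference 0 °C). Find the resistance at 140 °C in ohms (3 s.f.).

A = m/(density·L) = 0.716/(8860×470) = 1.7194e-07 m²
R = ρL/A = (1.66×10^-8)(470)/(1.7194e-07) = 45.38 Ω
R(140 °C) = 45.38 × (1 + 0.0041×140) = 71.4 Ω

71.4 Ω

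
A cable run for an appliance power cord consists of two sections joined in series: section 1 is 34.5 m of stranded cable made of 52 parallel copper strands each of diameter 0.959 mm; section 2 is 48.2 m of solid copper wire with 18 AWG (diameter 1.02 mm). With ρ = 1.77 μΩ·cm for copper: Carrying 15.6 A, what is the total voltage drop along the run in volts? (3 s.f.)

ρ = 1.77 μΩ·cm = 1.77×10^-8 Ω·m
Section 1: A_strand = π(4.7950e-04)² = 7.223e-07 m²; R₁ = ρL/(N·A_s) = (1.77×10^-8)(34.5)/(52×7.223e-07) = 0.01626 Ω
Section 2: A = π(1.02/2 mm)² = π(5.1000e-04 m)² = 8.171e-07 m²
R₂ = (1.77×10^-8)(48.2)/(8.171e-07) = 1.044 Ω
R = R₁ + R₂ = 1.06 Ω
V = IR = 15.6 × 1.06 = 16.5 V

16.5 V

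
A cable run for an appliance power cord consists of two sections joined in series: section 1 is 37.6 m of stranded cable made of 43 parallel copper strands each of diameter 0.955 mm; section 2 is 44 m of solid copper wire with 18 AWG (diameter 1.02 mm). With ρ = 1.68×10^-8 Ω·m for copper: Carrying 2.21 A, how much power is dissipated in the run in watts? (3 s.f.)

Section 1: A_strand = π(4.7750e-04)² = 7.163e-07 m²; R₁ = ρL/(N·A_s) = (1.68×10^-8)(37.6)/(43×7.163e-07) = 0.02051 Ω
Section 2: A = π(1.02/2 mm)² = π(5.1000e-04 m)² = 8.171e-07 m²
R₂ = (1.68×10^-8)(44)/(8.171e-07) = 0.9046 Ω
R = R₁ + R₂ = 0.9251 Ω
P = I²R = (2.21)² × 0.9251 = 4.52 W

4.52 W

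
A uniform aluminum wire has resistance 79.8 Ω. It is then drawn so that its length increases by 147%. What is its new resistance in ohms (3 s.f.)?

487 Ω

k = 1 + 147/100 = 2.47; volume constant ⇒ A' = A/k, so R' = k²R.
R' = 6.101 × 79.8 = 487 Ω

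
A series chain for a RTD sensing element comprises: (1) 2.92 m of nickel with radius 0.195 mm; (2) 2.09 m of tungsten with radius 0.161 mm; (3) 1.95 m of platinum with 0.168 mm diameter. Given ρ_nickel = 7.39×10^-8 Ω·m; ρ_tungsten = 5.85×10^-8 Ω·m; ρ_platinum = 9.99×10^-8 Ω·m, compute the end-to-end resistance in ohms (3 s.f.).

Seg 1: A = πr² = π(1.9500e-04 m)² = 1.195e-07 m²
R_1 = (7.39×10^-8)(2.92)/(1.195e-07) = 1.806 Ω
Seg 2: A = πr² = π(1.6100e-04 m)² = 8.143e-08 m²
R_2 = (5.85×10^-8)(2.09)/(8.143e-08) = 1.501 Ω
Seg 3: A = π(d/2)² = π(8.4000e-05 m)² = 2.217e-08 m²
R_3 = (9.99×10^-8)(1.95)/(2.217e-08) = 8.788 Ω
R_total = R_1 + R_2 + R_3 = 12.1 Ω

12.1 Ω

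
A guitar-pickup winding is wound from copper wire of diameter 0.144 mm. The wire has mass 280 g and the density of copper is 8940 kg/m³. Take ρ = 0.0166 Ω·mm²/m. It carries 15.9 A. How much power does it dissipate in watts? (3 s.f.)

4.96×10^5 W

ρ = 0.0166 Ω·mm²/m = 1.66×10^-8 Ω·m
A = π(d/2)² = π(7.2000e-05 m)² = 1.6286e-08 m²
L = m/(density·A) = 0.28/(8940×1.6286e-08) = 1923 m
R = ρL/A = (1.66×10^-8)(1923)/(1.6286e-08) = 1960 Ω
P = I²R = (15.9)² × 1960 = 4.96×10^5 W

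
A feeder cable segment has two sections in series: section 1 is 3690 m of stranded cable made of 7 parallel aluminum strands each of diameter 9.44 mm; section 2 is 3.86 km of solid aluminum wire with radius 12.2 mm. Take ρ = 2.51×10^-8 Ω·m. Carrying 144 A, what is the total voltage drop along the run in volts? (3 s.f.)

Section 1: A_strand = π(4.7200e-03)² = 6.999e-05 m²; R₁ = ρL/(N·A_s) = (2.51×10^-8)(3690)/(7×6.999e-05) = 0.189 Ω
Section 2: A = πr² = π(1.2200e-02 m)² = 4.676e-04 m²
R₂ = (2.51×10^-8)(3860)/(4.676e-04) = 0.2072 Ω
R = R₁ + R₂ = 0.3962 Ω
V = IR = 144 × 0.3962 = 57.1 V

57.1 V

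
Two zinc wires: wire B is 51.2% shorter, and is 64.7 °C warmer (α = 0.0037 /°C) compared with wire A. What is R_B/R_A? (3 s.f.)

R ∝ ρL/d² with ρ ∝ (1+αΔT), so R_B/R_A = (1 − 51.2/100) × (1 + 0.0037×64.7)
= 0.488 × 1.239 = 0.605

0.605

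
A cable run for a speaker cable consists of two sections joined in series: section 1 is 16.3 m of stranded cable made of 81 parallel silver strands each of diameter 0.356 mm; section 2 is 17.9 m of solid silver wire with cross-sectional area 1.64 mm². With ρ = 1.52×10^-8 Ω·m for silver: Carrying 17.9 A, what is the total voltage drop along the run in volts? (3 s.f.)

3.52 V

Section 1: A_strand = π(1.7800e-04)² = 9.954e-08 m²; R₁ = ρL/(N·A_s) = (1.52×10^-8)(16.3)/(81×9.954e-08) = 0.03073 Ω
Section 2: A = 1.64 mm² = 1.640e-06 m²
R₂ = (1.52×10^-8)(17.9)/(1.640e-06) = 0.1659 Ω
R = R₁ + R₂ = 0.1966 Ω
V = IR = 17.9 × 0.1966 = 3.52 V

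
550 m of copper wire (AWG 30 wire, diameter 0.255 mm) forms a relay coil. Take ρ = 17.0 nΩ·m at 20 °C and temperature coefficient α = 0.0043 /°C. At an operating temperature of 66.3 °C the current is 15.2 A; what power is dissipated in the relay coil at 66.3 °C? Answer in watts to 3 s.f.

ρ = 17.0 nΩ·m = 1.70×10^-8 Ω·m
A = π(0.255/2 mm)² = π(1.2750e-04 m)² = 5.107e-08 m²
R₍20₎ = ρL/A = (1.70×10^-8)(550)/(5.107e-08) = 183.1 Ω
R₍66.3₎ = R₍20₎(1 + αΔT) = 183.1 × (1 + 0.0043×46.3) = 219.5 Ω
P = I²R = (15.2)² × 219.5 = 50700 W

50700 W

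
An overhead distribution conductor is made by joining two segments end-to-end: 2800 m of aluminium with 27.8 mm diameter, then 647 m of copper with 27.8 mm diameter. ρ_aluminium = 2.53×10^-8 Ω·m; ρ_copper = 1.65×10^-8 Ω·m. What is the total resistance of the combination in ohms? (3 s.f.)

Segment 1: A = π(d/2)² = π(1.3900e-02 m)² = 6.070e-04 m²
R₁ = ρL/A = (2.53×10^-8)(2800)/(6.070e-04) = 0.1167 Ω
R₂ = (1.65×10^-8)(647)/(6.070e-04) = 0.01759 Ω
R = R₁ + R₂ = 0.134 Ω

0.134 Ω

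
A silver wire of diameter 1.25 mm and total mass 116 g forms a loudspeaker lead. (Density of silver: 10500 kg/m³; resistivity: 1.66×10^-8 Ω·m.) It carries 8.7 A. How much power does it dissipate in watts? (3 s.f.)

A = π(d/2)² = π(6.2500e-04 m)² = 1.2272e-06 m²
L = m/(density·A) = 0.116/(10500×1.2272e-06) = 9.002 m
R = ρL/A = (1.66×10^-8)(9.002)/(1.2272e-06) = 0.1218 Ω
P = I²R = (8.7)² × 0.1218 = 9.22 W

9.22 W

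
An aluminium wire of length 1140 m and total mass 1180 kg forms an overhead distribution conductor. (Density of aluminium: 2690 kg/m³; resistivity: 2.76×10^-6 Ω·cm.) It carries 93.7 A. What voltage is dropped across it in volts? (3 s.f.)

ρ = 2.76×10^-6 Ω·cm = 2.76×10^-8 Ω·m
A = m/(density·L) = 1180/(2690×1140) = 3.8479e-04 m²
R = ρL/A = (2.76×10^-8)(1140)/(3.8479e-04) = 0.08177 Ω
V = IR = 93.7 × 0.08177 = 7.66 V

7.66 V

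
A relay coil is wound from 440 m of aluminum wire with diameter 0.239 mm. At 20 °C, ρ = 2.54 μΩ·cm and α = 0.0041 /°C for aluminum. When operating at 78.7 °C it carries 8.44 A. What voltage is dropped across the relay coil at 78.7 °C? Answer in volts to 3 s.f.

2610 V

ρ = 2.54 μΩ·cm = 2.54×10^-8 Ω·m
A = π(d/2)² = π(1.1950e-04 m)² = 4.486e-08 m²
R₍20₎ = ρL/A = (2.54×10^-8)(440)/(4.486e-08) = 249.1 Ω
R₍78.7₎ = R₍20₎(1 + αΔT) = 249.1 × (1 + 0.0041×58.7) = 309.1 Ω
V = IR = 8.44 × 309.1 = 2610 V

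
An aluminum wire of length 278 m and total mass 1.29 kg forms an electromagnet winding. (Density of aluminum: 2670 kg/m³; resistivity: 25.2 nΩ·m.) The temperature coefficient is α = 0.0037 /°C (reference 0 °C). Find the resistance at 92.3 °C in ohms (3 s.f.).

5.41 Ω

ρ = 25.2 nΩ·m = 2.52×10^-8 Ω·m
A = m/(density·L) = 1.29/(2670×278) = 1.7379e-06 m²
R = ρL/A = (2.52×10^-8)(278)/(1.7379e-06) = 4.031 Ω
R(92.3 °C) = 4.031 × (1 + 0.0037×92.3) = 5.41 Ω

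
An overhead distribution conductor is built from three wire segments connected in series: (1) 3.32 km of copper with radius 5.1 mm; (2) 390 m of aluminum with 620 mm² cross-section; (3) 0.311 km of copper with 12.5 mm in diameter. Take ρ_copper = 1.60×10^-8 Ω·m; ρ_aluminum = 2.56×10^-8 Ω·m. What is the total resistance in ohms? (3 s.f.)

Seg 1: A = πr² = π(5.1000e-03 m)² = 8.171e-05 m²
R_1 = (1.60×10^-8)(3320)/(8.171e-05) = 0.6501 Ω
Seg 2: A = 620 mm² = 6.200e-04 m²
R_2 = (2.56×10^-8)(390)/(6.200e-04) = 0.0161 Ω
Seg 3: A = π(d/2)² = π(6.2500e-03 m)² = 1.227e-04 m²
R_3 = (1.60×10^-8)(311)/(1.227e-04) = 0.04055 Ω
R_total = R_1 + R_2 + R_3 = 0.707 Ω

0.707 Ω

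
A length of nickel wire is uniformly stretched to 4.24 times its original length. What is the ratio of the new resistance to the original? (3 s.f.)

Volume constant ⇒ A' = A/k with k = 4.24. R' = ρ(kL)/(A/k) = k²R.
Factor = 18.0

18.0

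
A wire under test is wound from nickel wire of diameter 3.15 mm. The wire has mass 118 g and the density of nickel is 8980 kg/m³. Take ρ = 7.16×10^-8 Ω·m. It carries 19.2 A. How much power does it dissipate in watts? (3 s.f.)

A = π(d/2)² = π(1.5750e-03 m)² = 7.7931e-06 m²
L = m/(density·A) = 0.118/(8980×7.7931e-06) = 1.686 m
R = ρL/A = (7.16×10^-8)(1.686)/(7.7931e-06) = 0.01549 Ω
P = I²R = (19.2)² × 0.01549 = 5.71 W

5.71 W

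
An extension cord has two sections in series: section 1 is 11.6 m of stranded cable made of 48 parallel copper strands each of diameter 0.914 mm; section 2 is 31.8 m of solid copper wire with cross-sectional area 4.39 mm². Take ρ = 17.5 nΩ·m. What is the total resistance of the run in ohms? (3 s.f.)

ρ = 17.5 nΩ·m = 1.75×10^-8 Ω·m
Section 1: A_strand = π(4.5700e-04)² = 6.561e-07 m²; R₁ = ρL/(N·A_s) = (1.75×10^-8)(11.6)/(48×6.561e-07) = 0.006446 Ω
Section 2: A = 4.39 mm² = 4.390e-06 m²
R₂ = (1.75×10^-8)(31.8)/(4.390e-06) = 0.1268 Ω
R = R₁ + R₂ = 0.133 Ω

0.133 Ω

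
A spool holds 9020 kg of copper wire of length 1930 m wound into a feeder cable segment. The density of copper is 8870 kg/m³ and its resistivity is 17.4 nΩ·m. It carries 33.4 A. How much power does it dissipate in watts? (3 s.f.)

ρ = 17.4 nΩ·m = 1.74×10^-8 Ω·m
A = m/(density·L) = 9020/(8870×1930) = 5.2690e-04 m²
R = ρL/A = (1.74×10^-8)(1930)/(5.2690e-04) = 0.06374 Ω
P = I²R = (33.4)² × 0.06374 = 71.1 W

71.1 W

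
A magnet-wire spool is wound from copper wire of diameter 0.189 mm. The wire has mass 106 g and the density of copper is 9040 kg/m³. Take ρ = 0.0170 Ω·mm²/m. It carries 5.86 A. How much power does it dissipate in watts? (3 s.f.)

8700 W

ρ = 0.0170 Ω·mm²/m = 1.70×10^-8 Ω·m
A = π(d/2)² = π(9.4500e-05 m)² = 2.8055e-08 m²
L = m/(density·A) = 0.106/(9040×2.8055e-08) = 417.9 m
R = ρL/A = (1.70×10^-8)(417.9)/(2.8055e-08) = 253.3 Ω
P = I²R = (5.86)² × 253.3 = 8700 W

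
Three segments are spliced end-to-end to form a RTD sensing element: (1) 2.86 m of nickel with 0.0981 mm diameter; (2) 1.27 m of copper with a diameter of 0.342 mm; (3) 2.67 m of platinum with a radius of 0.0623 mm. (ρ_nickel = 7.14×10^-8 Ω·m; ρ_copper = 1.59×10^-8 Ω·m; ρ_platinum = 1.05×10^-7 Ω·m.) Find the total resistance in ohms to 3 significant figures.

Seg 1: A = π(d/2)² = π(4.9050e-05 m)² = 7.558e-09 m²
R_1 = (7.14×10^-8)(2.86)/(7.558e-09) = 27.02 Ω
Seg 2: A = π(d/2)² = π(1.7100e-04 m)² = 9.186e-08 m²
R_2 = (1.59×10^-8)(1.27)/(9.186e-08) = 0.2198 Ω
Seg 3: A = πr² = π(6.2300e-05 m)² = 1.219e-08 m²
R_3 = (1.05×10^-7)(2.67)/(1.219e-08) = 22.99 Ω
R_total = R_1 + R_2 + R_3 = 50.2 Ω

50.2 Ω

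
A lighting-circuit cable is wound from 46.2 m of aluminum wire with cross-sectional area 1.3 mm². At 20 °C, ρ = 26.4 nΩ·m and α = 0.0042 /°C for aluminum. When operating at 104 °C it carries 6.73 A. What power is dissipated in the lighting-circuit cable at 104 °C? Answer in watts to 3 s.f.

ρ = 26.4 nΩ·m = 2.64×10^-8 Ω·m
A = 1.3 mm² = 1.300e-06 m²
R₍20₎ = ρL/A = (2.64×10^-8)(46.2)/(1.300e-06) = 0.9382 Ω
R₍104₎ = R₍20₎(1 + αΔT) = 0.9382 × (1 + 0.0042×84) = 1.269 Ω
P = I²R = (6.73)² × 1.269 = 57.5 W

57.5 W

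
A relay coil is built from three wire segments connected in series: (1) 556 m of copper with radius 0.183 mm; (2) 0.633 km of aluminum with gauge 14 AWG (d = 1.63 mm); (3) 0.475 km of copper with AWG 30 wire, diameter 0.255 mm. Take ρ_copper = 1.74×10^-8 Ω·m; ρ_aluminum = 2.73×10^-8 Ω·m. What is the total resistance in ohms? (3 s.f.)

262 Ω

Seg 1: A = πr² = π(1.8300e-04 m)² = 1.052e-07 m²
R_1 = (1.74×10^-8)(556)/(1.052e-07) = 91.95 Ω
Seg 2: A = π(1.63/2 mm)² = π(8.1500e-04 m)² = 2.087e-06 m²
R_2 = (2.73×10^-8)(633)/(2.087e-06) = 8.281 Ω
Seg 3: A = π(0.255/2 mm)² = π(1.2750e-04 m)² = 5.107e-08 m²
R_3 = (1.74×10^-8)(475)/(5.107e-08) = 161.8 Ω
R_total = R_1 + R_2 + R_3 = 262 Ω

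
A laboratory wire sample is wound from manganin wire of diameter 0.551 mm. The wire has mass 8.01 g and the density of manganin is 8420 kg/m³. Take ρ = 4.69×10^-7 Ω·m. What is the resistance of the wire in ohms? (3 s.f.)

A = π(d/2)² = π(2.7550e-04 m)² = 2.3845e-07 m²
L = m/(density·A) = 0.00801/(8420×2.3845e-07) = 3.99 m
R = ρL/A = (4.69×10^-7)(3.99)/(2.3845e-07) = 7.85 Ω

7.85 Ω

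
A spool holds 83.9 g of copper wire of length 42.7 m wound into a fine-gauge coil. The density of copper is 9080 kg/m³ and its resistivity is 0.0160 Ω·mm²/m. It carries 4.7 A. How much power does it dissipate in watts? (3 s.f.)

69.7 W

ρ = 0.0160 Ω·mm²/m = 1.60×10^-8 Ω·m
A = m/(density·L) = 0.0839/(9080×42.7) = 2.1640e-07 m²
R = ρL/A = (1.60×10^-8)(42.7)/(2.1640e-07) = 3.157 Ω
P = I²R = (4.7)² × 3.157 = 69.7 W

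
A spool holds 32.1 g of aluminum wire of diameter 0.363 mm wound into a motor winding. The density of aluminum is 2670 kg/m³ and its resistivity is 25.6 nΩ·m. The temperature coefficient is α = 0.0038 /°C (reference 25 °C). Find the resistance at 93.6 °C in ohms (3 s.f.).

36.2 Ω

ρ = 25.6 nΩ·m = 2.56×10^-8 Ω·m
A = π(d/2)² = π(1.8150e-04 m)² = 1.0349e-07 m²
L = m/(density·A) = 0.0321/(2670×1.0349e-07) = 116.2 m
R = ρL/A = (2.56×10^-8)(116.2)/(1.0349e-07) = 28.74 Ω
R(93.6 °C) = 28.74 × (1 + 0.0038×68.6) = 36.2 Ω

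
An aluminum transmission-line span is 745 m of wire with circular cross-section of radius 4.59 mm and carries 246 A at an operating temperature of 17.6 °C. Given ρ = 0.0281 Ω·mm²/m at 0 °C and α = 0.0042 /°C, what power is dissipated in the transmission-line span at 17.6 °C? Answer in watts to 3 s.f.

ρ = 0.0281 Ω·mm²/m = 2.81×10^-8 Ω·m
A = πr² = π(4.5900e-03 m)² = 6.619e-05 m²
R₍0₎ = ρL/A = (2.81×10^-8)(745)/(6.619e-05) = 0.3163 Ω
R₍17.6₎ = R₍0₎(1 + αΔT) = 0.3163 × (1 + 0.0042×17.6) = 0.3397 Ω
P = I²R = (246)² × 0.3397 = 20600 W

20600 W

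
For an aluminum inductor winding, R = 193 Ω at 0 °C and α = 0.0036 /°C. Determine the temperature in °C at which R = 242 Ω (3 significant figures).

R = R₀(1 + α(T − T₀)) ⇒ T = T₀ + (R/R₀ − 1)/α
T = 0 + (242/193 − 1)/0.0036 = 0 + (0.2539)/0.0036 = 70.5 °C

70.5 °C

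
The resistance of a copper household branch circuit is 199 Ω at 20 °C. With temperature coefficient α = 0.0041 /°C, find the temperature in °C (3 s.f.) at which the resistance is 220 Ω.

R = R₀(1 + α(T − T₀)) ⇒ T = T₀ + (R/R₀ − 1)/α
T = 20 + (220/199 − 1)/0.0041 = 20 + (0.1055)/0.0041 = 45.7 °C

45.7 °C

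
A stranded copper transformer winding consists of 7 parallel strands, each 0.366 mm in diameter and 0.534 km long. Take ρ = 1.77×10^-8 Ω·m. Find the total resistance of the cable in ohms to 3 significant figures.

12.8 Ω

A_strand = π(1.8300e-04 m)² = 1.052e-07 m²
R_strand = ρL/A = (1.77×10^-8)(534)/(1.052e-07) = 89.84 Ω
R_total = R_strand/N = 89.84/7 = 12.8 Ω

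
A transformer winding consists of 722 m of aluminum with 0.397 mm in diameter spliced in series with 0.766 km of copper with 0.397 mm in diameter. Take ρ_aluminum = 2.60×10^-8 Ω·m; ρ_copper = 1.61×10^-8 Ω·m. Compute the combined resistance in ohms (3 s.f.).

Segment 1: A = π(d/2)² = π(1.9850e-04 m)² = 1.238e-07 m²
R₁ = ρL/A = (2.60×10^-8)(722)/(1.238e-07) = 151.6 Ω
R₂ = (1.61×10^-8)(766)/(1.238e-07) = 99.63 Ω
R = R₁ + R₂ = 251 Ω

251 Ω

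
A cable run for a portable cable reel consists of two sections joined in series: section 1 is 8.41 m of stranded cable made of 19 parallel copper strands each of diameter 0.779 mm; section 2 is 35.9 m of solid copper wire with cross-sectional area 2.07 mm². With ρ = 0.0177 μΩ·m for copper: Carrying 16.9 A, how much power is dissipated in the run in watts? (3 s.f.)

ρ = 0.0177 μΩ·m = 1.77×10^-8 Ω·m
Section 1: A_strand = π(3.8950e-04)² = 4.766e-07 m²; R₁ = ρL/(N·A_s) = (1.77×10^-8)(8.41)/(19×4.766e-07) = 0.01644 Ω
Section 2: A = 2.07 mm² = 2.070e-06 m²
R₂ = (1.77×10^-8)(35.9)/(2.070e-06) = 0.307 Ω
R = R₁ + R₂ = 0.3234 Ω
P = I²R = (16.9)² × 0.3234 = 92.4 W

92.4 W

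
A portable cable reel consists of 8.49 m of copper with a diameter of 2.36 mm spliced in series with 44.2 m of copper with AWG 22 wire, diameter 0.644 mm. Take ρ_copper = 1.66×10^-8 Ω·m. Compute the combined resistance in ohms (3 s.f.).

Segment 1: A = π(d/2)² = π(1.1800e-03 m)² = 4.374e-06 m²
R₁ = ρL/A = (1.66×10^-8)(8.49)/(4.374e-06) = 0.03222 Ω
Segment 2: A = π(0.644/2 mm)² = π(3.2200e-04 m)² = 3.257e-07 m²
R₂ = (1.66×10^-8)(44.2)/(3.257e-07) = 2.253 Ω
R = R₁ + R₂ = 2.28 Ω

2.28 Ω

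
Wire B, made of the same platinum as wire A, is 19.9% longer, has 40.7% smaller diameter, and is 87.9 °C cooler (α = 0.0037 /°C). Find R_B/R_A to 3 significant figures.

R ∝ ρL/d² with ρ ∝ (1+αΔT), so R_B/R_A = (1 + 19.9/100) × (1 − 40.7/100)⁻² × (1 − 0.0037×87.9)
= 1.199 × 2.844 × 0.6748 = 2.30

2.30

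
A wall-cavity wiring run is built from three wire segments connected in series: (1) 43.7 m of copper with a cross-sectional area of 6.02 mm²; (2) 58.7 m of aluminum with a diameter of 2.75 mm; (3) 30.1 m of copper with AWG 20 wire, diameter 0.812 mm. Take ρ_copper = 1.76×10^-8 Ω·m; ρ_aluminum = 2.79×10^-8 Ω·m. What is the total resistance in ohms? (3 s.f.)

1.43 Ω

Seg 1: A = 6.02 mm² = 6.020e-06 m²
R_1 = (1.76×10^-8)(43.7)/(6.020e-06) = 0.1278 Ω
Seg 2: A = π(d/2)² = π(1.3750e-03 m)² = 5.940e-06 m²
R_2 = (2.79×10^-8)(58.7)/(5.940e-06) = 0.2757 Ω
Seg 3: A = π(0.812/2 mm)² = π(4.0600e-04 m)² = 5.178e-07 m²
R_3 = (1.76×10^-8)(30.1)/(5.178e-07) = 1.023 Ω
R_total = R_1 + R_2 + R_3 = 1.43 Ω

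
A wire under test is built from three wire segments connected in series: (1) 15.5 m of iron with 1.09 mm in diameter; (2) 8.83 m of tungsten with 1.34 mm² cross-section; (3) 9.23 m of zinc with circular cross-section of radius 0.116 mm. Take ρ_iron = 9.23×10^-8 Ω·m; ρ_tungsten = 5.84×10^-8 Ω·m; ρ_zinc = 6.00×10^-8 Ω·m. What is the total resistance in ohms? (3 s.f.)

Seg 1: A = π(d/2)² = π(5.4500e-04 m)² = 9.331e-07 m²
R_1 = (9.23×10^-8)(15.5)/(9.331e-07) = 1.533 Ω
Seg 2: A = 1.34 mm² = 1.340e-06 m²
R_2 = (5.84×10^-8)(8.83)/(1.340e-06) = 0.3848 Ω
Seg 3: A = πr² = π(1.1600e-04 m)² = 4.227e-08 m²
R_3 = (6.00×10^-8)(9.23)/(4.227e-08) = 13.1 Ω
R_total = R_1 + R_2 + R_3 = 15.0 Ω

15.0 Ω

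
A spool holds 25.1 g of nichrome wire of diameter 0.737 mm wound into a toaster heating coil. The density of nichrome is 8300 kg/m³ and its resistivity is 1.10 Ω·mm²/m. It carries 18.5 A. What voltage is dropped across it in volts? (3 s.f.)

ρ = 1.10 Ω·mm²/m = 1.10×10^-6 Ω·m
A = π(d/2)² = π(3.6850e-04 m)² = 4.2660e-07 m²
L = m/(density·A) = 0.0251/(8300×4.2660e-07) = 7.089 m
R = ρL/A = (1.10×10^-6)(7.089)/(4.2660e-07) = 18.28 Ω
V = IR = 18.5 × 18.28 = 338 V

338 V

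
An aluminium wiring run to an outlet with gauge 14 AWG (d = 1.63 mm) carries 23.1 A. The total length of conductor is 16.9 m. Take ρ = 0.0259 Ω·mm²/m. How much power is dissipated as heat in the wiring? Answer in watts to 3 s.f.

ρ = 0.0259 Ω·mm²/m = 2.59×10^-8 Ω·m
A = π(1.63/2 mm)² = π(8.1500e-04 m)² = 2.087e-06 m²
R = ρL/A = (2.59×10^-8)(16.9)/(2.087e-06) = 0.2098 Ω
P = I²R = (23.1)² × 0.2098 = 112 W

112 W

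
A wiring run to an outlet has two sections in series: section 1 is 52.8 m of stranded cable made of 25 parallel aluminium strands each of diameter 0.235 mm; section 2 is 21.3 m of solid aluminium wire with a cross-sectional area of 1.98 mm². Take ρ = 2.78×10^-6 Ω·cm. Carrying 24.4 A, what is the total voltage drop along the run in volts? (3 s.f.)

40.3 V

ρ = 2.78×10^-6 Ω·cm = 2.78×10^-8 Ω·m
Section 1: A_strand = π(1.1750e-04)² = 4.337e-08 m²; R₁ = ρL/(N·A_s) = (2.78×10^-8)(52.8)/(25×4.337e-08) = 1.354 Ω
Section 2: A = 1.98 mm² = 1.980e-06 m²
R₂ = (2.78×10^-8)(21.3)/(1.980e-06) = 0.2991 Ω
R = R₁ + R₂ = 1.653 Ω
V = IR = 24.4 × 1.653 = 40.3 V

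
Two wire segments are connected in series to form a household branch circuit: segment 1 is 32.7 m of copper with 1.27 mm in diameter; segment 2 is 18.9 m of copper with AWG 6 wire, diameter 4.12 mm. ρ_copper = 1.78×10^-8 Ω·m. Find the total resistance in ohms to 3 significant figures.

Segment 1: A = π(d/2)² = π(6.3500e-04 m)² = 1.267e-06 m²
R₁ = ρL/A = (1.78×10^-8)(32.7)/(1.267e-06) = 0.4595 Ω
Segment 2: A = π(4.12/2 mm)² = π(2.0600e-03 m)² = 1.333e-05 m²
R₂ = (1.78×10^-8)(18.9)/(1.333e-05) = 0.02523 Ω
R = R₁ + R₂ = 0.485 Ω

0.485 Ω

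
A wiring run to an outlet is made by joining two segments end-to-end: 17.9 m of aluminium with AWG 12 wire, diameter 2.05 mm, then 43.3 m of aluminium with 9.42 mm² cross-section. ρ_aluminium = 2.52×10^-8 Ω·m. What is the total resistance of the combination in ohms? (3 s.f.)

0.252 Ω

Segment 1: A = π(2.05/2 mm)² = π(1.0250e-03 m)² = 3.301e-06 m²
R₁ = ρL/A = (2.52×10^-8)(17.9)/(3.301e-06) = 0.1367 Ω
Segment 2: A = 9.42 mm² = 9.420e-06 m²
R₂ = (2.52×10^-8)(43.3)/(9.420e-06) = 0.1158 Ω
R = R₁ + R₂ = 0.252 Ω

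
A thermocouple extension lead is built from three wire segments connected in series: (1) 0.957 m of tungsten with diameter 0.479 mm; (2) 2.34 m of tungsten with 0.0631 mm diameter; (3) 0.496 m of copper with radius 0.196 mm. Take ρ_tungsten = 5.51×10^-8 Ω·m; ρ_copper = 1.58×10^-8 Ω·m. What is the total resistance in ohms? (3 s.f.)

41.6 Ω

Seg 1: A = π(d/2)² = π(2.3950e-04 m)² = 1.802e-07 m²
R_1 = (5.51×10^-8)(0.957)/(1.802e-07) = 0.2926 Ω
Seg 2: A = π(d/2)² = π(3.1550e-05 m)² = 3.127e-09 m²
R_2 = (5.51×10^-8)(2.34)/(3.127e-09) = 41.23 Ω
Seg 3: A = πr² = π(1.9600e-04 m)² = 1.207e-07 m²
R_3 = (1.58×10^-8)(0.496)/(1.207e-07) = 0.06493 Ω
R_total = R_1 + R_2 + R_3 = 41.6 Ω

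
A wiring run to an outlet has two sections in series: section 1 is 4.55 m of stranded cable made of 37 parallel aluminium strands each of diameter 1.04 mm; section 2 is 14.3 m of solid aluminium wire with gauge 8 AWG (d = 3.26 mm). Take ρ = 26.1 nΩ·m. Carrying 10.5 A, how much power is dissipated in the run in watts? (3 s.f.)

5.35 W

ρ = 26.1 nΩ·m = 2.61×10^-8 Ω·m
Section 1: A_strand = π(5.2000e-04)² = 8.495e-07 m²; R₁ = ρL/(N·A_s) = (2.61×10^-8)(4.55)/(37×8.495e-07) = 0.003778 Ω
Section 2: A = π(3.26/2 mm)² = π(1.6300e-03 m)² = 8.347e-06 m²
R₂ = (2.61×10^-8)(14.3)/(8.347e-06) = 0.04471 Ω
R = R₁ + R₂ = 0.04849 Ω
P = I²R = (10.5)² × 0.04849 = 5.35 W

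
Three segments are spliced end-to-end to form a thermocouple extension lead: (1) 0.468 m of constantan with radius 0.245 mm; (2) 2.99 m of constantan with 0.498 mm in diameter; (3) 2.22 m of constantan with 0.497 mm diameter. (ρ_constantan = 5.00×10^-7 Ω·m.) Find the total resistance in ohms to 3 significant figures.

14.6 Ω

Seg 1: A = πr² = π(2.4500e-04 m)² = 1.886e-07 m²
R_1 = (5.00×10^-7)(0.468)/(1.886e-07) = 1.241 Ω
Seg 2: A = π(d/2)² = π(2.4900e-04 m)² = 1.948e-07 m²
R_2 = (5.00×10^-7)(2.99)/(1.948e-07) = 7.675 Ω
Seg 3: A = π(d/2)² = π(2.4850e-04 m)² = 1.940e-07 m²
R_3 = (5.00×10^-7)(2.22)/(1.940e-07) = 5.722 Ω
R_total = R_1 + R_2 + R_3 = 14.6 Ω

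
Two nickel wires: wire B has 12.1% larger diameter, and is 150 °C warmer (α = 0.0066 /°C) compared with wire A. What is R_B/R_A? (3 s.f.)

1.58

R ∝ ρL/d² with ρ ∝ (1+αΔT), so R_B/R_A = (1 + 12.1/100)⁻² × (1 + 0.0066×150)
= 0.7958 × 1.99 = 1.58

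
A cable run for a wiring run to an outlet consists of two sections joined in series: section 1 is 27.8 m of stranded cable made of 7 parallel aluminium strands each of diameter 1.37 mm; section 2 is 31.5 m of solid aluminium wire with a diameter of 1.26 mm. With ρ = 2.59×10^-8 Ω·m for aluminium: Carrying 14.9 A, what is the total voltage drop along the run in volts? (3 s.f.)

Section 1: A_strand = π(6.8500e-04)² = 1.474e-06 m²; R₁ = ρL/(N·A_s) = (2.59×10^-8)(27.8)/(7×1.474e-06) = 0.06978 Ω
Section 2: A = π(d/2)² = π(6.3000e-04 m)² = 1.247e-06 m²
R₂ = (2.59×10^-8)(31.5)/(1.247e-06) = 0.6543 Ω
R = R₁ + R₂ = 0.7241 Ω
V = IR = 14.9 × 0.7241 = 10.8 V

10.8 V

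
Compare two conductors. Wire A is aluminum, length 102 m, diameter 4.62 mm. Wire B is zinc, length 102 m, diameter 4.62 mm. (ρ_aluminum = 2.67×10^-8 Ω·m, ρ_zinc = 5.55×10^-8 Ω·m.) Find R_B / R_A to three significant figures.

2.08

R ∝ ρL/d², so R_B/R_A = (ρ_B/ρ_A)
= (5.55×10^-8/2.67×10^-8) = 2.08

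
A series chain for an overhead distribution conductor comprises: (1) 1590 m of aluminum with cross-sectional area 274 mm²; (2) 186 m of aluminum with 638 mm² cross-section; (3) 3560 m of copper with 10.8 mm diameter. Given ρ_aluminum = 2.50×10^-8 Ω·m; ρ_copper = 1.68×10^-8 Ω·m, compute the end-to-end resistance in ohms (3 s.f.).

Seg 1: A = 274 mm² = 2.740e-04 m²
R_1 = (2.50×10^-8)(1590)/(2.740e-04) = 0.1451 Ω
Seg 2: A = 638 mm² = 6.380e-04 m²
R_2 = (2.50×10^-8)(186)/(6.380e-04) = 0.007288 Ω
Seg 3: A = π(d/2)² = π(5.4000e-03 m)² = 9.161e-05 m²
R_3 = (1.68×10^-8)(3560)/(9.161e-05) = 0.6529 Ω
R_total = R_1 + R_2 + R_3 = 0.805 Ω

0.805 Ω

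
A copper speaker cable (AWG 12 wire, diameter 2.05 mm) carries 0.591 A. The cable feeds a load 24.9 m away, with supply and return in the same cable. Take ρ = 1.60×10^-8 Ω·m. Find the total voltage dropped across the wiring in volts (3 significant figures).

A = π(2.05/2 mm)² = π(1.0250e-03 m)² = 3.301e-06 m²
Total conductor length (both ways) L = 2 × 24.9 = 49.8 m
R = ρL/A = (1.60×10^-8)(49.8)/(3.301e-06) = 0.2414 Ω
V = IR = 0.591 × 0.2414 = 0.143 V

0.143 V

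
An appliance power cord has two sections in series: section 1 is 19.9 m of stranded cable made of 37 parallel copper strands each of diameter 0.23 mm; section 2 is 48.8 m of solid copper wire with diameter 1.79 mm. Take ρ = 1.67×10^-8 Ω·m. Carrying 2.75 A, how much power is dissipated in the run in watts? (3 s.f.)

Section 1: A_strand = π(1.1500e-04)² = 4.155e-08 m²; R₁ = ρL/(N·A_s) = (1.67×10^-8)(19.9)/(37×4.155e-08) = 0.2162 Ω
Section 2: A = π(d/2)² = π(8.9500e-04 m)² = 2.516e-06 m²
R₂ = (1.67×10^-8)(48.8)/(2.516e-06) = 0.3238 Ω
R = R₁ + R₂ = 0.54 Ω
P = I²R = (2.75)² × 0.54 = 4.08 W

4.08 W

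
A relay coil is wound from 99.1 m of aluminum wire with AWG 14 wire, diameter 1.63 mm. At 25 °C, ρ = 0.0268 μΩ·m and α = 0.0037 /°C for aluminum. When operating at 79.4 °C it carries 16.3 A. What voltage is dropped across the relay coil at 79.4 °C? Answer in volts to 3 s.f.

24.9 V

ρ = 0.0268 μΩ·m = 2.68×10^-8 Ω·m
A = π(1.63/2 mm)² = π(8.1500e-04 m)² = 2.087e-06 m²
R₍25₎ = ρL/A = (2.68×10^-8)(99.1)/(2.087e-06) = 1.273 Ω
R₍79.4₎ = R₍25₎(1 + αΔT) = 1.273 × (1 + 0.0037×54.4) = 1.529 Ω
V = IR = 16.3 × 1.529 = 24.9 V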